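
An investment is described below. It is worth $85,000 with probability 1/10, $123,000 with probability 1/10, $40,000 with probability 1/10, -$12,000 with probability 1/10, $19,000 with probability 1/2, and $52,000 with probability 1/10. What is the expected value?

EV = 1/10 × 85000 + 1/10 × 123000 + 1/10 × 40000 + 1/10 × (-12000) + 1/2 × 19000 + 1/10 × 52000 = 8500 + 12300 + 4000 − 1200 + 9500 + 5200 = 38300

$38,300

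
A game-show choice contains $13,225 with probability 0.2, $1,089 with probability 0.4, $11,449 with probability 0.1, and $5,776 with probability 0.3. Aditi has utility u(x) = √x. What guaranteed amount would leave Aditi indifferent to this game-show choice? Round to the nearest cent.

$4,858.09

E[u] = 0.2·√13225 + 0.4·√1089 + 0.1·√11449 + 0.3·√5776 = 0.2·115 + 0.4·33 + 0.1·107 + 0.3·76 = 69.7
CE = (69.7)² = 4858.09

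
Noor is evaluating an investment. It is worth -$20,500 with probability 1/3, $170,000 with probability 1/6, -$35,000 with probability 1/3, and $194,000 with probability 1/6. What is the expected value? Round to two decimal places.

EV = 1/3 × (-20500) + 1/6 × 170000 + 1/3 × (-35000) + 1/6 × 194000 = -6833.3333 + 28333.3333 − 11666.6667 + 32333.3333 = 42166.6667

$42,166.67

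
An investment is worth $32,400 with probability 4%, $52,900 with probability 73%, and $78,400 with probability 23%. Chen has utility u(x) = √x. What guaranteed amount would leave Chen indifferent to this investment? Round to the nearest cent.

$57,360.25

E[u] = 0.04·√32400 + 0.73·√52900 + 0.23·√78400 = 0.04·180 + 0.73·230 + 0.23·280 = 239.5
CE = (239.5)² = 57360.25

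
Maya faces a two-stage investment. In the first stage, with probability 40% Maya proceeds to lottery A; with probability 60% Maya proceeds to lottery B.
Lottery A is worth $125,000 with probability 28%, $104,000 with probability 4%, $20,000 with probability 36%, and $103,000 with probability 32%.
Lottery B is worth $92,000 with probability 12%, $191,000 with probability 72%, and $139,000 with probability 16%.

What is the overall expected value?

$134,208

EV(A) = 0.28 × 125000 + 0.04 × 104000 + 0.36 × 20000 + 0.32 × 103000 = 35000 + 4160 + 7200 + 32960 = 79320
EV(B) = 0.12 × 92000 + 0.72 × 191000 + 0.16 × 139000 = 11040 + 137520 + 22240 = 170800
Overall = 0.4 × 79320 + 0.6 × 170800 = 31728 + 102480 = 134208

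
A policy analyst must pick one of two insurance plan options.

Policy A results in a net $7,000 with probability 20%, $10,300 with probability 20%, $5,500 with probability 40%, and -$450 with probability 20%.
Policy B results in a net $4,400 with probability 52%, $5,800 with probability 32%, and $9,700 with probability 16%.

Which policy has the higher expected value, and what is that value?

Policy A = 0.2 × 7000 + 0.2 × 10300 + 0.4 × 5500 + 0.2 × (-450) = 1400 + 2060 + 2200 − 90 = 5570
Policy B = 0.52 × 4400 + 0.32 × 5800 + 0.16 × 9700 = 2288 + 1856 + 1552 = 5696

Policy B ($5,696)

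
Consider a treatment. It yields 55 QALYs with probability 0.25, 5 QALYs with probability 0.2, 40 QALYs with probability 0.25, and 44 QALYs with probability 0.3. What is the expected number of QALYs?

EV = 0.25 × 55 + 0.2 × 5 + 0.25 × 40 + 0.3 × 44 = 13.75 + 1 + 10 + 13.2 = 37.95

37.95 QALYs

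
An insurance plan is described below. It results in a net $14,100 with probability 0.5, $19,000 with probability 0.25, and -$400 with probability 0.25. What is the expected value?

EV = 0.5 × 14100 + 0.25 × 19000 + 0.25 × (-400) = 7050 + 4750 − 100 = 11700

$11,700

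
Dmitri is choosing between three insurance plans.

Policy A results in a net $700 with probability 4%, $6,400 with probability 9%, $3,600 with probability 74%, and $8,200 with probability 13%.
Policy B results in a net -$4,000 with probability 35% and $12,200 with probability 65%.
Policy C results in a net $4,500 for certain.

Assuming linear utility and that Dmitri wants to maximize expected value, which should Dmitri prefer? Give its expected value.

Policy A = 0.04 × 700 + 0.09 × 6400 + 0.74 × 3600 + 0.13 × 8200 = 28 + 576 + 2664 + 1066 = 4334
Policy B = 0.35 × (-4000) + 0.65 × 12200 = -1400 + 7930 = 6530
Policy C: 4500 (certain)

Policy B ($6,530)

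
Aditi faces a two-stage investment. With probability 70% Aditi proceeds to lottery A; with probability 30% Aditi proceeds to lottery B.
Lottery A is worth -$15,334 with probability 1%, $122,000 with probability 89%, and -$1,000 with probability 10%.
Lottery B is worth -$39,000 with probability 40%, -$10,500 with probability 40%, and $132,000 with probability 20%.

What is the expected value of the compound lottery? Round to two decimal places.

EV(A) = 0.01 × (-15334) + 0.89 × 122000 + 0.1 × (-1000) = -153.34 + 108580 − 100 = 108326.66
EV(B) = 0.4 × (-39000) + 0.4 × (-10500) + 0.2 × 132000 = -15600 − 4200 + 26400 = 6600
Overall = 0.7 × 108326.66 + 0.3 × 6600 = 75828.662 + 1980 = 77808.662

$77,808.66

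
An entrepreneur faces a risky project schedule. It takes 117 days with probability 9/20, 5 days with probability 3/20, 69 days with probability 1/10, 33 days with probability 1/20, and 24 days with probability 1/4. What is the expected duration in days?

67.95 days

EV = 9/20 × 117 + 3/20 × 5 + 1/10 × 69 + 1/20 × 33 + 1/4 × 24 = 52.65 + 0.75 + 6.9 + 1.65 + 6 = 67.95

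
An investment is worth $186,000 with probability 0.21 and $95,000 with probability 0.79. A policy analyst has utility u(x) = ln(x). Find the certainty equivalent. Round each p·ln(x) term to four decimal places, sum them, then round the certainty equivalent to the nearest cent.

$109,392.76

E[u] = 0.21·ln(186000) + 0.79·ln(95000) = 2.5480 + 9.0547 = 11.6027
CE = e^11.6027 ≈ 109392.76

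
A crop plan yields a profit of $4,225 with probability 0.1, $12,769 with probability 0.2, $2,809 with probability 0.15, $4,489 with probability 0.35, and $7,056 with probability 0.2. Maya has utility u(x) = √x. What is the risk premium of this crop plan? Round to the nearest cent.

$404.71

E[u] = 0.1·√4225 + 0.2·√12769 + 0.15·√2809 + 0.35·√4489 + 0.2·√7056 = 0.1·65 + 0.2·113 + 0.15·53 + 0.35·67 + 0.2·84 = 77.3
CE = (77.3)² = 5975.29
Risk premium = EV − CE = 6380 − 5975.29 = 404.71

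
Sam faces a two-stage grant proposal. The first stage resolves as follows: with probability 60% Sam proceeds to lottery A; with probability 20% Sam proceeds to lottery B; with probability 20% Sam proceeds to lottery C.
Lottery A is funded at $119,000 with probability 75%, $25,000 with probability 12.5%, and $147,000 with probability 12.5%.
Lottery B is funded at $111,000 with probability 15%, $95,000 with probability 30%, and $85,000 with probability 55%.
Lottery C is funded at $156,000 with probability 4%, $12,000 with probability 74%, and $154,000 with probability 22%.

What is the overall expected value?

$94,630

EV(A) = 0.75 × 119000 + 0.125 × 25000 + 0.125 × 147000 = 89250 + 3125 + 18375 = 110750
EV(B) = 0.15 × 111000 + 0.3 × 95000 + 0.55 × 85000 = 16650 + 28500 + 46750 = 91900
EV(C) = 0.04 × 156000 + 0.74 × 12000 + 0.22 × 154000 = 6240 + 8880 + 33880 = 49000
Overall = 0.6 × 110750 + 0.2 × 91900 + 0.2 × 49000 = 66450 + 18380 + 9800 = 94630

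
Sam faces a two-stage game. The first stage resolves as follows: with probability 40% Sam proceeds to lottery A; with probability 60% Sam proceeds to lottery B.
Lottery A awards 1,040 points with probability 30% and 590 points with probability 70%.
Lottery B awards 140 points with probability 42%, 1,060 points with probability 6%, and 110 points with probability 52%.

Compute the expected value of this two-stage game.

397.76 points

EV(A) = 0.3 × 1040 + 0.7 × 590 = 312 + 413 = 725
EV(B) = 0.42 × 140 + 0.06 × 1060 + 0.52 × 110 = 58.8 + 63.6 + 57.2 = 179.6
Overall = 0.4 × 725 + 0.6 × 179.6 = 290 + 107.76 = 397.76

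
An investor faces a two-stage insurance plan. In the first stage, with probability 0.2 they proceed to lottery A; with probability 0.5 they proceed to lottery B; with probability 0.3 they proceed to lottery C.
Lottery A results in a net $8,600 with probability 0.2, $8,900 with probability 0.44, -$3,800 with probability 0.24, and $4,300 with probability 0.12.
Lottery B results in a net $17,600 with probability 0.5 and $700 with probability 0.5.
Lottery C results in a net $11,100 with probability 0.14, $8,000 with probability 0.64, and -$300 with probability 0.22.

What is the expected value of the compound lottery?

EV(A) = 0.2 × 8600 + 0.44 × 8900 + 0.24 × (-3800) + 0.12 × 4300 = 1720 + 3916 − 912 + 516 = 5240
EV(B) = 0.5 × 17600 + 0.5 × 700 = 8800 + 350 = 9150
EV(C) = 0.14 × 11100 + 0.64 × 8000 + 0.22 × (-300) = 1554 + 5120 − 66 = 6608
Overall = 0.2 × 5240 + 0.5 × 9150 + 0.3 × 6608 = 1048 + 4575 + 1982.4 = 7605.4

$7,605.40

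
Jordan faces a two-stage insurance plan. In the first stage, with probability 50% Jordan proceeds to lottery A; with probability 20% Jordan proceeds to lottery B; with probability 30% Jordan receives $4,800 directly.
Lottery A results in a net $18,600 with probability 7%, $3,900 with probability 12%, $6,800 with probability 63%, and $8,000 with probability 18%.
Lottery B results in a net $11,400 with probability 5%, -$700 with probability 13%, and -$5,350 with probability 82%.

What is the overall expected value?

EV(A) = 0.07 × 18600 + 0.12 × 3900 + 0.63 × 6800 + 0.18 × 8000 = 1302 + 468 + 4284 + 1440 = 7494
EV(B) = 0.05 × 11400 + 0.13 × (-700) + 0.82 × (-5350) = 570 − 91 − 4387 = -3908
Branch C: 4800 (certain)
Overall = 0.5 × 7494 + 0.2 × (-3908) + 0.3 × 4800 = 3747 − 781.6 + 1440 = 4405.4

$4,405.40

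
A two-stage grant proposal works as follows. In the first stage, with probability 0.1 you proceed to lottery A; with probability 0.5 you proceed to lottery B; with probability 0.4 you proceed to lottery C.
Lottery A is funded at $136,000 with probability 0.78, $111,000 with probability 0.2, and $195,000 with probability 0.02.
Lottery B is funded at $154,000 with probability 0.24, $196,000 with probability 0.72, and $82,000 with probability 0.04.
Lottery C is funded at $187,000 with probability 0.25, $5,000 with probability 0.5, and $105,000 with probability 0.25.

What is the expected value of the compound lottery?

EV(A) = 0.78 × 136000 + 0.2 × 111000 + 0.02 × 195000 = 106080 + 22200 + 3900 = 132180
EV(B) = 0.24 × 154000 + 0.72 × 196000 + 0.04 × 82000 = 36960 + 141120 + 3280 = 181360
EV(C) = 0.25 × 187000 + 0.5 × 5000 + 0.25 × 105000 = 46750 + 2500 + 26250 = 75500
Overall = 0.1 × 132180 + 0.5 × 181360 + 0.4 × 75500 = 13218 + 90680 + 30200 = 134098

$134,098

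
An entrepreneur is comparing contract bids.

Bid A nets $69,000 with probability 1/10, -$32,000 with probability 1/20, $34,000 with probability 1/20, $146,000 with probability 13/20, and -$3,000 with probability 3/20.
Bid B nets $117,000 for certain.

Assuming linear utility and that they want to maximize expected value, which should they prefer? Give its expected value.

Bid A = 1/10 × 69000 + 1/20 × (-32000) + 1/20 × 34000 + 13/20 × 146000 + 3/20 × (-3000) = 6900 − 1600 + 1700 + 94900 − 450 = 101450
Bid B: 117000 (certain)

Bid B ($117,000)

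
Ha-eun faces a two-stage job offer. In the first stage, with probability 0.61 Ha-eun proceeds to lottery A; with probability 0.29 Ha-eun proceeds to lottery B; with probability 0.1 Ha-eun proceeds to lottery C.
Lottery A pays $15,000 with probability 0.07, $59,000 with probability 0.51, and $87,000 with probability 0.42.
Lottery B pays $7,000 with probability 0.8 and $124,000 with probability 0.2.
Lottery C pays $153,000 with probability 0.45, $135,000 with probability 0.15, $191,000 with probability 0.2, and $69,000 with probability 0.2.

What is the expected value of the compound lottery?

EV(A) = 0.07 × 15000 + 0.51 × 59000 + 0.42 × 87000 = 1050 + 30090 + 36540 = 67680
EV(B) = 0.8 × 7000 + 0.2 × 124000 = 5600 + 24800 = 30400
EV(C) = 0.45 × 153000 + 0.15 × 135000 + 0.2 × 191000 + 0.2 × 69000 = 68850 + 20250 + 38200 + 13800 = 141100
Overall = 0.61 × 67680 + 0.29 × 30400 + 0.1 × 141100 = 41284.8 + 8816 + 14110 = 64210.8

$64,210.80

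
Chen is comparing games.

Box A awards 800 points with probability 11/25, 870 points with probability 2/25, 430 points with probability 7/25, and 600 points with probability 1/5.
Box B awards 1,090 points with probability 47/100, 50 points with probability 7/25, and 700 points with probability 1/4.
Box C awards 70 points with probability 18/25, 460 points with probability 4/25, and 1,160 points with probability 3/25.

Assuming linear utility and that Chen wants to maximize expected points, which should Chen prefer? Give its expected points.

Box A = 11/25 × 800 + 2/25 × 870 + 7/25 × 430 + 1/5 × 600 = 352 + 69.6 + 120.4 + 120 = 662
Box B = 47/100 × 1090 + 7/25 × 50 + 1/4 × 700 = 512.3 + 14 + 175 = 701.3
Box C = 18/25 × 70 + 4/25 × 460 + 3/25 × 1160 = 50.4 + 73.6 + 139.2 = 263.2

Box B (701.3 points)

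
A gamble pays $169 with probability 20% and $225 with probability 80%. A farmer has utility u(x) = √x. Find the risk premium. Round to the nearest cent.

$0.64

E[u] = 0.2·√169 + 0.8·√225 = 0.2·13 + 0.8·15 = 14.6
CE = (14.6)² = 213.16
Risk premium = EV − CE = 213.8 − 213.16 = 0.64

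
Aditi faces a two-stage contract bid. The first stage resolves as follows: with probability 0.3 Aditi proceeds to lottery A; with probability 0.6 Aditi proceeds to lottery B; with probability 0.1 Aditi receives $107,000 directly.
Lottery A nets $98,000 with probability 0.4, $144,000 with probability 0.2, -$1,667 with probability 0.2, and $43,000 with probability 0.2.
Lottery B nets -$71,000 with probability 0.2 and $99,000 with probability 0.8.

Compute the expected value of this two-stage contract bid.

EV(A) = 0.4 × 98000 + 0.2 × 144000 + 0.2 × (-1667) + 0.2 × 43000 = 39200 + 28800 − 333.4 + 8600 = 76266.6
EV(B) = 0.2 × (-71000) + 0.8 × 99000 = -14200 + 79200 = 65000
Branch C: 107000 (certain)
Overall = 0.3 × 76266.6 + 0.6 × 65000 + 0.1 × 107000 = 22879.98 + 39000 + 10700 = 72579.98

$72,579.98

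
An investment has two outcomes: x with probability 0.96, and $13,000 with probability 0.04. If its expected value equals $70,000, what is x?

x = $72,375

0.96·x + 0.04·13000 = 70000
0.96·x = 70000 − 520 = 69480
x = 69480 / 0.96 = 72375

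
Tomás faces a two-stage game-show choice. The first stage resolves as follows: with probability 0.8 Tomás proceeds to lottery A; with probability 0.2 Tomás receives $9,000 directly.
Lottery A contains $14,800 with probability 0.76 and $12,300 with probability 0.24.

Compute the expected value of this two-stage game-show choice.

$13,160

EV(A) = 0.76 × 14800 + 0.24 × 12300 = 11248 + 2952 = 14200
Branch B: 9000 (certain)
Overall = 0.8 × 14200 + 0.2 × 9000 = 11360 + 1800 = 13160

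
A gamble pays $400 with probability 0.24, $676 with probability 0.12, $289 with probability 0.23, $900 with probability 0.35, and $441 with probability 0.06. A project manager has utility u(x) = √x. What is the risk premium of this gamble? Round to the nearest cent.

$28.56

E[u] = 0.24·√400 + 0.12·√676 + 0.23·√289 + 0.35·√900 + 0.06·√441 = 0.24·20 + 0.12·26 + 0.23·17 + 0.35·30 + 0.06·21 = 23.59
CE = (23.59)² = 556.4881
Risk premium = EV − CE = 585.05 − 556.4881 = 28.5619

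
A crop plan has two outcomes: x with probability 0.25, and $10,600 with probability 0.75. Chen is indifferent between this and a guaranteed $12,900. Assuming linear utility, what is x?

0.25·x + 0.75·10600 = 12900
0.25·x = 12900 − 7950 = 4950
x = 4950 / 0.25 = 19800

x = $19,800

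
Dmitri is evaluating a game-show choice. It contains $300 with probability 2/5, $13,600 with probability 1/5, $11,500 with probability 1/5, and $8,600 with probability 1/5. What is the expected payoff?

EV = 2/5 × 300 + 1/5 × 13600 + 1/5 × 11500 + 1/5 × 8600 = 120 + 2720 + 2300 + 1720 = 6860

$6,860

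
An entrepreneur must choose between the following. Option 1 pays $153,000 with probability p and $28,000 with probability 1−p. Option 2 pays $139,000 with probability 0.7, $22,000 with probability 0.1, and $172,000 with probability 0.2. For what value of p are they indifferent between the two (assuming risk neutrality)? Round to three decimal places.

EV(Option 2) = 0.7 × 139000 + 0.1 × 22000 + 0.2 × 172000 = 97300 + 2200 + 34400 = 133900
p·153000 + (1−p)·28000 = 133900
125000p + 28000 = 133900
p = (133900 − 28000) / 125000

p = 0.847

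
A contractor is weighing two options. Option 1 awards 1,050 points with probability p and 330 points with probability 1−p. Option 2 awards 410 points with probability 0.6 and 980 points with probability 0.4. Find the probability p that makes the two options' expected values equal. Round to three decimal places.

EV(Option 2) = 0.6 × 410 + 0.4 × 980 = 246 + 392 = 638
p·1050 + (1−p)·330 = 638
720p + 330 = 638
p = (638 − 330) / 720

p = 0.428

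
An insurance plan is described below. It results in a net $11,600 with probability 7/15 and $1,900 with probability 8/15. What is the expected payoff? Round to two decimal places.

$6,426.67

EV = 7/15 × 11600 + 8/15 × 1900 = 5413.3333 + 1013.3333 = 6426.6667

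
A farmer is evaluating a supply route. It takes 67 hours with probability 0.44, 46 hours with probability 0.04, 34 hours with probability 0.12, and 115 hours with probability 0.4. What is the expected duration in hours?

EV = 0.44 × 67 + 0.04 × 46 + 0.12 × 34 + 0.4 × 115 = 29.48 + 1.84 + 4.08 + 46 = 81.4

81.4 hours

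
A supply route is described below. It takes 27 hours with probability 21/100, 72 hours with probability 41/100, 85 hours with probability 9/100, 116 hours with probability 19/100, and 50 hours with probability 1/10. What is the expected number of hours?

EV = 21/100 × 27 + 41/100 × 72 + 9/100 × 85 + 19/100 × 116 + 1/10 × 50 = 5.67 + 29.52 + 7.65 + 22.04 + 5 = 69.88

69.88 hours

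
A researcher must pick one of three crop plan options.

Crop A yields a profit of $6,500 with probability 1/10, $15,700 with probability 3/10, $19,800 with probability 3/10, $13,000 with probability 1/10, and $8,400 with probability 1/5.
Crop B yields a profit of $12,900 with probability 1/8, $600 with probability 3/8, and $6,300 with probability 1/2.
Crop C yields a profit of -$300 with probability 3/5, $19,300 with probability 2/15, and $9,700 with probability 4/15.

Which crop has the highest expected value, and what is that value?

Crop A = 1/10 × 6500 + 3/10 × 15700 + 3/10 × 19800 + 1/10 × 13000 + 1/5 × 8400 = 650 + 4710 + 5940 + 1300 + 1680 = 14280
Crop B = 1/8 × 12900 + 3/8 × 600 + 1/2 × 6300 = 1612.5 + 225 + 3150 = 4987.5
Crop C = 3/5 × (-300) + 2/15 × 19300 + 4/15 × 9700 = -180 + 2573.3333 + 2586.6667 = 4980

Crop A ($14,280)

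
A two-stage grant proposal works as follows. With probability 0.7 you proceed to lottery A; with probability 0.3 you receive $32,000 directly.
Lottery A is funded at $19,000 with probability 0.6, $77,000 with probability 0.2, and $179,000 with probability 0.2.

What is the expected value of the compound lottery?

EV(A) = 0.6 × 19000 + 0.2 × 77000 + 0.2 × 179000 = 11400 + 15400 + 35800 = 62600
Branch B: 32000 (certain)
Overall = 0.7 × 62600 + 0.3 × 32000 = 43820 + 9600 = 53420

$53,420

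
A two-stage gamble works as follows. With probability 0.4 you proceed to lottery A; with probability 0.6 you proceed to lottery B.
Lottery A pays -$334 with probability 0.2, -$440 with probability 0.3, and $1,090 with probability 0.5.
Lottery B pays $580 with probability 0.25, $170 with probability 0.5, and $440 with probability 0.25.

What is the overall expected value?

$342.48

EV(A) = 0.2 × (-334) + 0.3 × (-440) + 0.5 × 1090 = -66.8 − 132 + 545 = 346.2
EV(B) = 0.25 × 580 + 0.5 × 170 + 0.25 × 440 = 145 + 85 + 110 = 340
Overall = 0.4 × 346.2 + 0.6 × 340 = 138.48 + 204 = 342.48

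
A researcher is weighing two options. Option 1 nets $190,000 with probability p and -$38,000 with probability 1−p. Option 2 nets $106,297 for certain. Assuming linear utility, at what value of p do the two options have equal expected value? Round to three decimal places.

p = 0.633

p·190000 + (1−p)·(-38000) = 106297
228000p − 38000 = 106297
p = (106297 + 38000) / 228000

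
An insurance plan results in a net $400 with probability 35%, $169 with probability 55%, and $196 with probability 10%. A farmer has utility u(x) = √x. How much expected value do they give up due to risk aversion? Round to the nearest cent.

$10.75

E[u] = 0.35·√400 + 0.55·√169 + 0.1·√196 = 0.35·20 + 0.55·13 + 0.1·14 = 15.55
CE = (15.55)² = 241.8025
Risk premium = EV − CE = 252.55 − 241.8025 = 10.7475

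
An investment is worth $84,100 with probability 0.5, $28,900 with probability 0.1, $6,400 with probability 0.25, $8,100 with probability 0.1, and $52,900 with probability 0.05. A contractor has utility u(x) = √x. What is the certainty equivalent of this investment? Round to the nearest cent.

$41,006.25

E[u] = 0.5·√84100 + 0.1·√28900 + 0.25·√6400 + 0.1·√8100 + 0.05·√52900 = 0.5·290 + 0.1·170 + 0.25·80 + 0.1·90 + 0.05·230 = 202.5
CE = (202.5)² = 41006.25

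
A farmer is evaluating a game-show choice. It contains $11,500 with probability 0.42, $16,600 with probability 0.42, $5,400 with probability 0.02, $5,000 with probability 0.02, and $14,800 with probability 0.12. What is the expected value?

$13,786

EV = 0.42 × 11500 + 0.42 × 16600 + 0.02 × 5400 + 0.02 × 5000 + 0.12 × 14800 = 4830 + 6972 + 108 + 100 + 1776 = 13786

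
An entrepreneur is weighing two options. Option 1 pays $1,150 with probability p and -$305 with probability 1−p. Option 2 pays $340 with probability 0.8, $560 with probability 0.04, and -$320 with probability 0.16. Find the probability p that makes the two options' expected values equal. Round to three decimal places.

EV(Option 2) = 0.8 × 340 + 0.04 × 560 + 0.16 × (-320) = 272 + 22.4 − 51.2 = 243.2
p·1150 + (1−p)·(-305) = 243.2
1455p − 305 = 243.2
p = (243.2 + 305) / 1455

p = 0.377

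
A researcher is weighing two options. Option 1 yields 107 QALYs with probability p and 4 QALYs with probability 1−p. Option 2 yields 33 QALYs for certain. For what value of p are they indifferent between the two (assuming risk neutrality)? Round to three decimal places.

p = 0.282

p·107 + (1−p)·4 = 33
103p + 4 = 33
p = (33 − 4) / 103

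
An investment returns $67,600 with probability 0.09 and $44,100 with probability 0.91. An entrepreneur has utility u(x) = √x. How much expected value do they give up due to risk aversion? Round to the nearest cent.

E[u] = 0.09·√67600 + 0.91·√44100 = 0.09·260 + 0.91·210 = 214.5
CE = (214.5)² = 46010.25
Risk premium = EV − CE = 46215 − 46010.25 = 204.75

$204.75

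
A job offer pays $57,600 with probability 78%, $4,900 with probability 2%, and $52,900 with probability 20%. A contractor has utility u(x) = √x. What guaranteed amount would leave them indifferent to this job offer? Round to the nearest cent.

E[u] = 0.78·√57600 + 0.02·√4900 + 0.2·√52900 = 0.78·240 + 0.02·70 + 0.2·230 = 234.6
CE = (234.6)² = 55037.16

$55,037.16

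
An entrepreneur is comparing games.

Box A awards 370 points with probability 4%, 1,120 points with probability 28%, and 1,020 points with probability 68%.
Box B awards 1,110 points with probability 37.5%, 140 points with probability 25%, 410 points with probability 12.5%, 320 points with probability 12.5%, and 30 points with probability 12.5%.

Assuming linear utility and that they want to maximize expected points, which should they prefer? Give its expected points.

Box A (1,022 points)

Box A = 0.04 × 370 + 0.28 × 1120 + 0.68 × 1020 = 14.8 + 313.6 + 693.6 = 1022
Box B = 0.375 × 1110 + 0.25 × 140 + 0.125 × 410 + 0.125 × 320 + 0.125 × 30 = 416.25 + 35 + 51.25 + 40 + 3.75 = 546.25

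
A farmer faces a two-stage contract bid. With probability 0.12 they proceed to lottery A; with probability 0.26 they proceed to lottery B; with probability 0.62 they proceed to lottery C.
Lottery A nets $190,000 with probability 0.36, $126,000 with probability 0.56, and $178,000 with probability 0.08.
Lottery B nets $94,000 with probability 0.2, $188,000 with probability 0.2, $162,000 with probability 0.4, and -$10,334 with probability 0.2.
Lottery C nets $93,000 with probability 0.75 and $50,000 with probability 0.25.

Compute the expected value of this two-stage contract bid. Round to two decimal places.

EV(A) = 0.36 × 190000 + 0.56 × 126000 + 0.08 × 178000 = 68400 + 70560 + 14240 = 153200
EV(B) = 0.2 × 94000 + 0.2 × 188000 + 0.4 × 162000 + 0.2 × (-10334) = 18800 + 37600 + 64800 − 2066.8 = 119133.2
EV(C) = 0.75 × 93000 + 0.25 × 50000 = 69750 + 12500 = 82250
Overall = 0.12 × 153200 + 0.26 × 119133.2 + 0.62 × 82250 = 18384 + 30974.632 + 50995 = 100353.632

$100,353.63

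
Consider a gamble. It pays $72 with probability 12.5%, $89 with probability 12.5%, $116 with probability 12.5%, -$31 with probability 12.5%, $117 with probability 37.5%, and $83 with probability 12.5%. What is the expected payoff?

EV = 0.125 × 72 + 0.125 × 89 + 0.125 × 116 + 0.125 × (-31) + 0.375 × 117 + 0.125 × 83 = 9 + 11.125 + 14.5 − 3.875 + 43.875 + 10.375 = 85

$85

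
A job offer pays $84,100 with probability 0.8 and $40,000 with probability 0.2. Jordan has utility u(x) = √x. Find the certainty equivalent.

E[u] = 0.8·√84100 + 0.2·√40000 = 0.8·290 + 0.2·200 = 272
CE = (272)² = 73984

$73,984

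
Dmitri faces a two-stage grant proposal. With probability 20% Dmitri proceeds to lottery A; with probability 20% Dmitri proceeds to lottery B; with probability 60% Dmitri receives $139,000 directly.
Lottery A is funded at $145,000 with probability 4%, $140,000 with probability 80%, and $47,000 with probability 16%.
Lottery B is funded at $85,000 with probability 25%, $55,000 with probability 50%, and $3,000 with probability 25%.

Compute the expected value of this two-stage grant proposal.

EV(A) = 0.04 × 145000 + 0.8 × 140000 + 0.16 × 47000 = 5800 + 112000 + 7520 = 125320
EV(B) = 0.25 × 85000 + 0.5 × 55000 + 0.25 × 3000 = 21250 + 27500 + 750 = 49500
Branch C: 139000 (certain)
Overall = 0.2 × 125320 + 0.2 × 49500 + 0.6 × 139000 = 25064 + 9900 + 83400 = 118364

$118,364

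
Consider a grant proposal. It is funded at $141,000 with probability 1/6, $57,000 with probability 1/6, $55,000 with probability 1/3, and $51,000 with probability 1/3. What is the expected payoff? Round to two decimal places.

EV = 1/6 × 141000 + 1/6 × 57000 + 1/3 × 55000 + 1/3 × 51000 = 23500 + 9500 + 18333.3333 + 17000 = 68333.3333

$68,333.33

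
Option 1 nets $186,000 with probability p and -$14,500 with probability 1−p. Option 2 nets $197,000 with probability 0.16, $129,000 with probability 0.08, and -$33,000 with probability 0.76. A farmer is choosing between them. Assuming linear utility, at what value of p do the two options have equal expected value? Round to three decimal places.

p = 0.156

EV(Option 2) = 0.16 × 197000 + 0.08 × 129000 + 0.76 × (-33000) = 31520 + 10320 − 25080 = 16760
p·186000 + (1−p)·(-14500) = 16760
200500p − 14500 = 16760
p = (16760 + 14500) / 200500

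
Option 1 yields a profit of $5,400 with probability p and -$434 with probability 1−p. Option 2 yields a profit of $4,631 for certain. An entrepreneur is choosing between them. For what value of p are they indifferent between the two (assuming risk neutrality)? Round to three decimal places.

p·5400 + (1−p)·(-434) = 4631
5834p − 434 = 4631
p = (4631 + 434) / 5834

p = 0.868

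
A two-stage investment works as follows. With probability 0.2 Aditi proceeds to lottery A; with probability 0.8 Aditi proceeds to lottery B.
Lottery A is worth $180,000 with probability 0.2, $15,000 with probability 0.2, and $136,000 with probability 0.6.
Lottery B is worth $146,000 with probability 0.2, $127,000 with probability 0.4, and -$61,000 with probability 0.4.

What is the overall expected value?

EV(A) = 0.2 × 180000 + 0.2 × 15000 + 0.6 × 136000 = 36000 + 3000 + 81600 = 120600
EV(B) = 0.2 × 146000 + 0.4 × 127000 + 0.4 × (-61000) = 29200 + 50800 − 24400 = 55600
Overall = 0.2 × 120600 + 0.8 × 55600 = 24120 + 44480 = 68600

$68,600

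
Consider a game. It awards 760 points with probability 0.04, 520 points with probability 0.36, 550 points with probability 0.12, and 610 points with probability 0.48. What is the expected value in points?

576.4 points

EV = 0.04 × 760 + 0.36 × 520 + 0.12 × 550 + 0.48 × 610 = 30.4 + 187.2 + 66 + 292.8 = 576.4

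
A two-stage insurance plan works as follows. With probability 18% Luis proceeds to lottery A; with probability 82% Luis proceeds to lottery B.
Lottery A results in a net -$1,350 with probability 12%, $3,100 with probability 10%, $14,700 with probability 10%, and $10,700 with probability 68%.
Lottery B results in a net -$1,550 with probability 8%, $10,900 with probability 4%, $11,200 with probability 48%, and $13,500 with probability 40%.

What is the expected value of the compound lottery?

EV(A) = 0.12 × (-1350) + 0.1 × 3100 + 0.1 × 14700 + 0.68 × 10700 = -162 + 310 + 1470 + 7276 = 8894
EV(B) = 0.08 × (-1550) + 0.04 × 10900 + 0.48 × 11200 + 0.4 × 13500 = -124 + 436 + 5376 + 5400 = 11088
Overall = 0.18 × 8894 + 0.82 × 11088 = 1600.92 + 9092.16 = 10693.08

$10,693.08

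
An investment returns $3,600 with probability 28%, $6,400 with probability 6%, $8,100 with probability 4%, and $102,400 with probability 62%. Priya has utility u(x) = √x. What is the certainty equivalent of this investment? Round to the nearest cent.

E[u] = 0.28·√3600 + 0.06·√6400 + 0.04·√8100 + 0.62·√102400 = 0.28·60 + 0.06·80 + 0.04·90 + 0.62·320 = 223.6
CE = (223.6)² = 49996.96

$49,996.96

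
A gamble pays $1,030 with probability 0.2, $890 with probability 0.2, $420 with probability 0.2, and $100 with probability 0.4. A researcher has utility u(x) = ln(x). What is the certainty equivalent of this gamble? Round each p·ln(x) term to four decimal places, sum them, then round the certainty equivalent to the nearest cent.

$328.95

E[u] = 0.2·ln(1030) + 0.2·ln(890) + 0.2·ln(420) + 0.4·ln(100) = 1.3875 + 1.3582 + 1.2081 + 1.8421 = 5.7959
CE = e^5.7959 ≈ 328.95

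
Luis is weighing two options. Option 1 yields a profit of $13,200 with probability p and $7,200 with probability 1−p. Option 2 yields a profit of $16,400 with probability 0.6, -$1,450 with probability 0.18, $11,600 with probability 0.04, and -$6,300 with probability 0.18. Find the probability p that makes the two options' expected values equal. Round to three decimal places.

p = 0.285

EV(Option 2) = 0.6 × 16400 + 0.18 × (-1450) + 0.04 × 11600 + 0.18 × (-6300) = 9840 − 261 + 464 − 1134 = 8909
p·13200 + (1−p)·7200 = 8909
6000p + 7200 = 8909
p = (8909 − 7200) / 6000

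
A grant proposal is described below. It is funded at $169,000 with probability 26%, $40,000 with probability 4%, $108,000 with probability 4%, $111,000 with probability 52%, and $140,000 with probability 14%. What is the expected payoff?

$127,180

EV = 0.26 × 169000 + 0.04 × 40000 + 0.04 × 108000 + 0.52 × 111000 + 0.14 × 140000 = 43940 + 1600 + 4320 + 57720 + 19600 = 127180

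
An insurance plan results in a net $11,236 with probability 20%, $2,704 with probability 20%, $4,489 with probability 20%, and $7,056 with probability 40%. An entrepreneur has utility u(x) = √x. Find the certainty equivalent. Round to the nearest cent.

E[u] = 0.2·√11236 + 0.2·√2704 + 0.2·√4489 + 0.4·√7056 = 0.2·106 + 0.2·52 + 0.2·67 + 0.4·84 = 78.6
CE = (78.6)² = 6177.96

$6,177.96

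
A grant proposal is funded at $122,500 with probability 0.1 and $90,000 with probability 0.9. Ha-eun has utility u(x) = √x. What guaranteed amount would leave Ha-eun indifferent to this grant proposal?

$93,025

E[u] = 0.1·√122500 + 0.9·√90000 = 0.1·350 + 0.9·300 = 305
CE = (305)² = 93025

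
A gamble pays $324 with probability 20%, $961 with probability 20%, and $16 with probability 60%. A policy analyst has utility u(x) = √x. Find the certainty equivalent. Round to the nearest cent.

$148.84

E[u] = 0.2·√324 + 0.2·√961 + 0.6·√16 = 0.2·18 + 0.2·31 + 0.6·4 = 12.2
CE = (12.2)² = 148.84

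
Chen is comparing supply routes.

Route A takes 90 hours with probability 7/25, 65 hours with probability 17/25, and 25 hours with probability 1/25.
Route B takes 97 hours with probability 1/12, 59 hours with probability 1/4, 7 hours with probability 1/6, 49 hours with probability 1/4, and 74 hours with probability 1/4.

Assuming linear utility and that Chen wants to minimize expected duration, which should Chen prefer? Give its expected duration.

Route A = 7/25 × 90 + 17/25 × 65 + 1/25 × 25 = 25.2 + 44.2 + 1 = 70.4
Route B = 1/12 × 97 + 1/4 × 59 + 1/6 × 7 + 1/4 × 49 + 1/4 × 74 = 8.0833 + 14.75 + 1.1667 + 12.25 + 18.5 = 54.75

Route B (54.75 hours)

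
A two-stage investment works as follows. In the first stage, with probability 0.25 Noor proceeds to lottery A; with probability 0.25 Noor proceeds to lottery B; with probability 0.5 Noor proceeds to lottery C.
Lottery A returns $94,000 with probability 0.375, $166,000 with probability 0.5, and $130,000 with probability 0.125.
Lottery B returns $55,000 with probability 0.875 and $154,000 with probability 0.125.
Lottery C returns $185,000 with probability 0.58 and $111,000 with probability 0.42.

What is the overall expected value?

EV(A) = 0.375 × 94000 + 0.5 × 166000 + 0.125 × 130000 = 35250 + 83000 + 16250 = 134500
EV(B) = 0.875 × 55000 + 0.125 × 154000 = 48125 + 19250 = 67375
EV(C) = 0.58 × 185000 + 0.42 × 111000 = 107300 + 46620 = 153920
Overall = 0.25 × 134500 + 0.25 × 67375 + 0.5 × 153920 = 33625 + 16843.75 + 76960 = 127428.75

$127,428.75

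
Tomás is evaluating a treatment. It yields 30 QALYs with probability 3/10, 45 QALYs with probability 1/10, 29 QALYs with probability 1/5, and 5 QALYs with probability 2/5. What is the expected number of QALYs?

21.3 QALYs

EV = 3/10 × 30 + 1/10 × 45 + 1/5 × 29 + 2/5 × 5 = 9 + 4.5 + 5.8 + 2 = 21.3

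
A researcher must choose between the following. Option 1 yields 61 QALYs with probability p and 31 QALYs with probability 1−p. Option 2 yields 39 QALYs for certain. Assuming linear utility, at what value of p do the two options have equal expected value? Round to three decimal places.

p·61 + (1−p)·31 = 39
30p + 31 = 39
p = (39 − 31) / 30

p = 0.267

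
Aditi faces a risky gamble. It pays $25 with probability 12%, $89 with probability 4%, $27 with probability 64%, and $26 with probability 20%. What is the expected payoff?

$29.04

EV = 0.12 × 25 + 0.04 × 89 + 0.64 × 27 + 0.2 × 26 = 3 + 3.56 + 17.28 + 5.2 = 29.04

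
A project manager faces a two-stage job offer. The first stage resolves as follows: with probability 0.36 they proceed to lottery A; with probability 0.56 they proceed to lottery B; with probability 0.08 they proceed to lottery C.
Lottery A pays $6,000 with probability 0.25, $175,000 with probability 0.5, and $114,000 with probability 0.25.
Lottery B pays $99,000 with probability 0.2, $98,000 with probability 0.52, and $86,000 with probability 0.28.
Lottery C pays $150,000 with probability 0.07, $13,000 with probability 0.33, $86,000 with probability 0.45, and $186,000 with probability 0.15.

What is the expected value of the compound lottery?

EV(A) = 0.25 × 6000 + 0.5 × 175000 + 0.25 × 114000 = 1500 + 87500 + 28500 = 117500
EV(B) = 0.2 × 99000 + 0.52 × 98000 + 0.28 × 86000 = 19800 + 50960 + 24080 = 94840
EV(C) = 0.07 × 150000 + 0.33 × 13000 + 0.45 × 86000 + 0.15 × 186000 = 10500 + 4290 + 38700 + 27900 = 81390
Overall = 0.36 × 117500 + 0.56 × 94840 + 0.08 × 81390 = 42300 + 53110.4 + 6511.2 = 101921.6

$101,921.60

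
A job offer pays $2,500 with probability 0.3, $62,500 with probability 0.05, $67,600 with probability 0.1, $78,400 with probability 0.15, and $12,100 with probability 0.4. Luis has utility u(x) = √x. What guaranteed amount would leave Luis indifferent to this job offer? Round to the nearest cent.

$19,460.25

E[u] = 0.3·√2500 + 0.05·√62500 + 0.1·√67600 + 0.15·√78400 + 0.4·√12100 = 0.3·50 + 0.05·250 + 0.1·260 + 0.15·280 + 0.4·110 = 139.5
CE = (139.5)² = 19460.25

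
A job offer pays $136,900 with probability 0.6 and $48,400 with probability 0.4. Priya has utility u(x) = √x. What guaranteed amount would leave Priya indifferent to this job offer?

E[u] = 0.6·√136900 + 0.4·√48400 = 0.6·370 + 0.4·220 = 310
CE = (310)² = 96100

$96,100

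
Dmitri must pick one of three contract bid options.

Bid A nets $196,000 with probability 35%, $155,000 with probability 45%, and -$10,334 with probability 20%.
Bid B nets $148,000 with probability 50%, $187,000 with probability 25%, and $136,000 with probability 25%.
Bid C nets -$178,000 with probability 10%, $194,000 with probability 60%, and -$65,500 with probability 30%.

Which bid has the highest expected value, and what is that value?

Bid B ($154,750)

Bid A = 0.35 × 196000 + 0.45 × 155000 + 0.2 × (-10334) = 68600 + 69750 − 2066.8 = 136283.2
Bid B = 0.5 × 148000 + 0.25 × 187000 + 0.25 × 136000 = 74000 + 46750 + 34000 = 154750
Bid C = 0.1 × (-178000) + 0.6 × 194000 + 0.3 × (-65500) = -17800 + 116400 − 19650 = 78950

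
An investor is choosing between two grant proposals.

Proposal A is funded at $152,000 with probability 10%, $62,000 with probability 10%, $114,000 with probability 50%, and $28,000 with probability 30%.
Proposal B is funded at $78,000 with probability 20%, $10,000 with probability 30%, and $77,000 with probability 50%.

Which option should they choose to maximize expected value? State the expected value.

Proposal A ($86,800)

Proposal A = 0.1 × 152000 + 0.1 × 62000 + 0.5 × 114000 + 0.3 × 28000 = 15200 + 6200 + 57000 + 8400 = 86800
Proposal B = 0.2 × 78000 + 0.3 × 10000 + 0.5 × 77000 = 15600 + 3000 + 38500 = 57100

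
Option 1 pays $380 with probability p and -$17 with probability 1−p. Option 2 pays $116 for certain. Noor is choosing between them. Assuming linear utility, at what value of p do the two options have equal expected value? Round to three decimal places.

p = 0.335

p·380 + (1−p)·(-17) = 116
397p − 17 = 116
p = (116 + 17) / 397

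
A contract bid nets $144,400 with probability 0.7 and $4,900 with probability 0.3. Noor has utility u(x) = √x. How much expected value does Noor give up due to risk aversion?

E[u] = 0.7·√144400 + 0.3·√4900 = 0.7·380 + 0.3·70 = 287
CE = (287)² = 82369
Risk premium = EV − CE = 102550 − 82369 = 20181

$20,181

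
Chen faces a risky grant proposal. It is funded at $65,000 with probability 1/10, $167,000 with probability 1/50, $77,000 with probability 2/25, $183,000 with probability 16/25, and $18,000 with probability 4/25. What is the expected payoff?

EV = 1/10 × 65000 + 1/50 × 167000 + 2/25 × 77000 + 16/25 × 183000 + 4/25 × 18000 = 6500 + 3340 + 6160 + 117120 + 2880 = 136000

$136,000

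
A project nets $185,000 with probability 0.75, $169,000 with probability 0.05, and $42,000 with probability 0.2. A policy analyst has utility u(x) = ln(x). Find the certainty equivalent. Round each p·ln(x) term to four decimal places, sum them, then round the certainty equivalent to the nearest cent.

E[u] = 0.75·ln(185000) + 0.05·ln(169000) + 0.2·ln(42000) = 9.0961 + 0.6019 + 2.1291 = 11.8271
CE = e^11.8271 ≈ 136912.87

$136,912.87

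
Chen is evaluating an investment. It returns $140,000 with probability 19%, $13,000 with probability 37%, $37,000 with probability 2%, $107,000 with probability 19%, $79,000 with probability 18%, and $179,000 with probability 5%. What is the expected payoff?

$75,650

EV = 0.19 × 140000 + 0.37 × 13000 + 0.02 × 37000 + 0.19 × 107000 + 0.18 × 79000 + 0.05 × 179000 = 26600 + 4810 + 740 + 20330 + 14220 + 8950 = 75650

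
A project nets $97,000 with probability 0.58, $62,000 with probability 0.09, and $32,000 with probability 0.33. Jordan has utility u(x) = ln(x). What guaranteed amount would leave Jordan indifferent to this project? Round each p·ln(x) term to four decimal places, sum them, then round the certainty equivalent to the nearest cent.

E[u] = 0.58·ln(97000) + 0.09·ln(62000) + 0.33·ln(32000) = 6.6598 + 0.9931 + 3.4233 = 11.0762
CE = e^11.0762 ≈ 64614.88

$64,614.88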